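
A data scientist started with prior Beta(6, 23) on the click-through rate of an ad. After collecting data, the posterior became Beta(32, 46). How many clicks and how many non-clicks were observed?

A Beta(α, β) prior with s successes and f failures in binomial data gives a Beta(α+s, β+f) posterior.
Match parameters: s=32−6=26, f=46−23=23.

26 clicks and 23 non-clicks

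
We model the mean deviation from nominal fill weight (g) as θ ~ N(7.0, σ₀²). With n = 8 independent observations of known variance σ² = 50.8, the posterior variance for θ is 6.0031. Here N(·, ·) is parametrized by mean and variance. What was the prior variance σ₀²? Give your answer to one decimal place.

σ₀² = 109.9

Posterior precision equals prior precision plus data precision: 1/σ_n² = 1/σ₀² + n/σ².
So 1/σ₀² = 1/6.0031 − 8/50.8 = 0.166581 − 0.157480 = 0.009101.
Hence σ₀² = 1/0.009101 ≈ 109.9.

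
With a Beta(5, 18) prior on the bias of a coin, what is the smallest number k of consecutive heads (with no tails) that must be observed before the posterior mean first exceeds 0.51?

k = 14

After k heads and 0 tails the posterior is Beta(5+k, 18), with mean (5+k)/(5+18+k).
Set (5+k)/(23+k) > 0.51 and solve: k > (0.51·23 − 5)/(1 − 0.51) = 13.735.
The smallest integer exceeding 13.735 is 14.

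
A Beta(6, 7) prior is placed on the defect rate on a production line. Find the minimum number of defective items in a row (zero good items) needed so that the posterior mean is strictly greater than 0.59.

k = 5

After k defective items and 0 good items the posterior is Beta(6+k, 7), with mean (6+k)/(6+7+k).
Set (6+k)/(13+k) > 0.59 and solve: k > (0.59·13 − 6)/(1 − 0.59) = 4.073.
The smallest integer exceeding 4.073 is 5, and checking k=5: (11)/(18) = 0.6111 > 0.59.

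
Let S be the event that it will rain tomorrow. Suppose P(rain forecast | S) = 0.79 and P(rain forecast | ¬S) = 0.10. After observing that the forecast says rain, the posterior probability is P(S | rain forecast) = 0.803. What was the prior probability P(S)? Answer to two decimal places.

In odds form, posterior odds = prior odds × likelihood ratio, so prior odds = posterior odds ÷ LR.
Posterior odds = 0.803/(1−0.803) = 4.0761. LR = 0.79/0.10 = 7.9000.
Prior odds = 4.0761/7.9000 = 0.5160, so P(S) = 0.5160/(1+0.5160) ≈ 0.34.

P(S) = 0.34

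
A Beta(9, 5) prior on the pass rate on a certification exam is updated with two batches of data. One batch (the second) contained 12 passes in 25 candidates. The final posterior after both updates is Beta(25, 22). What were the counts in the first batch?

Sequential conjugate updates are equivalent to a single update on the pooled data, so total successes = posterior α − prior α and total failures = posterior β − prior β.
Total across both batches: 25−9=16 passes, 22−5=17 failures.
Subtract the second batch: 16−12=4 passes and 17−13=4 failures.

4 passes and 4 failures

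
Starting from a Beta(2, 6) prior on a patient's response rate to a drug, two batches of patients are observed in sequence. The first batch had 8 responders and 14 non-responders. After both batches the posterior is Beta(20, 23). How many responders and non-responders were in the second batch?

10 responders and 3 non-responders

Sequential conjugate updates are equivalent to a single update on the pooled data, so total successes = posterior α − prior α and total failures = posterior β − prior β.
Total across both batches: 20−2=18 responders, 23−6=17 non-responders.
Subtract the first batch: 18−8=10 responders and 17−14=3 non-responders.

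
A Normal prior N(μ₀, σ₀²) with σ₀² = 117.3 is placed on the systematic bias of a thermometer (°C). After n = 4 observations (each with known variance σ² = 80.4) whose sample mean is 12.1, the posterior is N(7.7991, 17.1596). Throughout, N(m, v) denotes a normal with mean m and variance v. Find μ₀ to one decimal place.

With known observation variance, the Normal–Normal posterior has precision τ_n = τ₀ + n/σ² and mean μ_n = (τ₀μ₀ + (n/σ²)x̄)/τ_n.
Here τ₀ = 1/117.3 = 0.008525 and τ_data = 4/80.4 = 0.049751, so τ_n = 0.058276.
Rearranging for μ₀: μ₀ = (μ_n·τ_n − τ_data·x̄)/τ₀ = (7.7991·0.058276 − 0.049751·12.1) / 0.008525 = -0.147487/0.008525 ≈ -17.3.

μ₀ = -17.3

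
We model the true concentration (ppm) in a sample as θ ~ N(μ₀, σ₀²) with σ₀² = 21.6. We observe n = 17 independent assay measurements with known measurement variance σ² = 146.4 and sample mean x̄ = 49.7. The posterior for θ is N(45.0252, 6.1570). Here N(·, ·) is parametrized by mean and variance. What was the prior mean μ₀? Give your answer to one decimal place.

The posterior mean is a precision-weighted average: μ_n = (τ₀μ₀ + τ_data·x̄)/(τ₀+τ_data), with τ₀=1/σ₀² and τ_data=n/σ².
Here τ₀ = 1/21.6 = 0.046296 and τ_data = 17/146.4 = 0.116120, so τ_n = 0.162416.
Rearranging for μ₀: μ₀ = (μ_n·τ_n − τ_data·x̄)/τ₀ = (45.0252·0.162416 − 0.116120·49.7) / 0.046296 = 1.541649/0.046296 ≈ 33.3.

μ₀ = 33.3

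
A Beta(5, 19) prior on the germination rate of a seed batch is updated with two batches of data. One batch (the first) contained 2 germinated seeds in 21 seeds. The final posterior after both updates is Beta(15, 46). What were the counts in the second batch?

Sequential conjugate updates are equivalent to a single update on the pooled data, so total successes = posterior α − prior α and total failures = posterior β − prior β.
Total across both batches: 15−5=10 germinated seeds, 46−19=27 non-germinating seeds.
Subtract the first batch: 10−2=8 germinated seeds and 27−19=8 non-germinating seeds.

8 germinated seeds and 8 non-germinating seeds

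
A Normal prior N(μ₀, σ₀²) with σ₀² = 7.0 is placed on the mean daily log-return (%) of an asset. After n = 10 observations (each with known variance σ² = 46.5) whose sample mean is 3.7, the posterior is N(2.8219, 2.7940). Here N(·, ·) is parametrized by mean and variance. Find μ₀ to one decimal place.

μ₀ = 1.5

The posterior mean is a precision-weighted average: μ_n = (τ₀μ₀ + τ_data·x̄)/(τ₀+τ_data), with τ₀=1/σ₀² and τ_data=n/σ².
Here τ₀ = 1/7.0 = 0.142857 and τ_data = 10/46.5 = 0.215054, so τ_n = 0.357911.
Rearranging for μ₀: μ₀ = (μ_n·τ_n − τ_data·x̄)/τ₀ = (2.8219·0.357911 − 0.215054·3.7) / 0.142857 = 0.214289/0.142857 ≈ 1.5.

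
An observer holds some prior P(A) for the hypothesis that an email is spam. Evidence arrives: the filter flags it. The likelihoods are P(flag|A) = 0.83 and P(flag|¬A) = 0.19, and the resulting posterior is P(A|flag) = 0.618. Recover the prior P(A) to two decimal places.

In odds form, posterior odds = prior odds × likelihood ratio, so prior odds = posterior odds ÷ LR.
Posterior odds = 0.618/(1−0.618) = 1.6178. LR = 0.83/0.19 = 4.3684.
Prior odds = 1.6178/4.3684 = 0.3703, so P(A) = 0.3703/(1+0.3703) ≈ 0.27.

P(A) = 0.27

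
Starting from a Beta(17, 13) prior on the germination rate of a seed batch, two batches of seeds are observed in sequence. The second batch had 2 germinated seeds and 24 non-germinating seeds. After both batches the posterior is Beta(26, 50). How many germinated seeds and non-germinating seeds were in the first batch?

Because Beta–binomial updating is additive in the counts, the combined data contributed (α_post−α_prior, β_post−β_prior) successes and failures.
Total across both batches: 26−17=9 germinated seeds, 50−13=37 non-germinating seeds.
Subtract the second batch: 9−2=7 germinated seeds and 37−24=13 non-germinating seeds.

7 germinated seeds and 13 non-germinating seeds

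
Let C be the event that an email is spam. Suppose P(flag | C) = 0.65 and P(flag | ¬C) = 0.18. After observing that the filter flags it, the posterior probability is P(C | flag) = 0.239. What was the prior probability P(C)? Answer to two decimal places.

In odds form, posterior odds = prior odds × likelihood ratio, so prior odds = posterior odds ÷ LR.
Posterior odds = 0.239/(1−0.239) = 0.3141. LR = 0.65/0.18 = 3.6111.
Prior odds = 0.3141/3.6111 = 0.0870, so P(C) = 0.0870/(1+0.0870) ≈ 0.08.

P(C) = 0.08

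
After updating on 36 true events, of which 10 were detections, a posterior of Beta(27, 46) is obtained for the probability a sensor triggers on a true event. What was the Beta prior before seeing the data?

Beta(17, 20)

Under Beta–binomial conjugacy the posterior parameters are (α+s, β+f).
Subtract the data counts: 27−10=17, 46−26=20.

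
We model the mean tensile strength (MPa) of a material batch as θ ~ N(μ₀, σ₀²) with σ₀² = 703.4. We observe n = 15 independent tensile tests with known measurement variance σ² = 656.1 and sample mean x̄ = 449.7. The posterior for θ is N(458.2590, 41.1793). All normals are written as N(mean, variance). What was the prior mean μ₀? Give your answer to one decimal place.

μ₀ = 595.9

With known observation variance, the Normal–Normal posterior has precision τ_n = τ₀ + n/σ² and mean μ_n = (τ₀μ₀ + (n/σ²)x̄)/τ_n.
Here τ₀ = 1/703.4 = 0.001422 and τ_data = 15/656.1 = 0.022862, so τ_n = 0.024284.
Rearranging for μ₀: μ₀ = (μ_n·τ_n − τ_data·x̄)/τ₀ = (458.2590·0.024284 − 0.022862·449.7) / 0.001422 = 0.847320/0.001422 ≈ 595.9.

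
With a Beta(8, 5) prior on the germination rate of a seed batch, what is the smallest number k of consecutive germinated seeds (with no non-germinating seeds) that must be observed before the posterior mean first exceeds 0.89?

k = 33

After k germinated seeds and 0 non-germinating seeds the posterior is Beta(8+k, 5), with mean (8+k)/(8+5+k).
Set (8+k)/(13+k) > 0.89 and solve: k > (0.89·13 − 8)/(1 − 0.89) = 32.455.
The smallest integer exceeding 32.455 is 33, and checking k=33: (41)/(46) = 0.8913 > 0.89.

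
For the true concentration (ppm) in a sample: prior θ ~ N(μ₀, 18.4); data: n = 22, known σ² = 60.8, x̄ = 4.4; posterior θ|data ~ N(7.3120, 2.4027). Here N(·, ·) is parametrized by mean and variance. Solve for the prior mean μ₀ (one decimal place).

μ₀ = 26.7

The posterior mean is a precision-weighted average: μ_n = (τ₀μ₀ + τ_data·x̄)/(τ₀+τ_data), with τ₀=1/σ₀² and τ_data=n/σ².
Here τ₀ = 1/18.4 = 0.054348 and τ_data = 22/60.8 = 0.361842, so τ_n = 0.416190.
Rearranging for μ₀: μ₀ = (μ_n·τ_n − τ_data·x̄)/τ₀ = (7.3120·0.416190 − 0.361842·4.4) / 0.054348 = 1.451076/0.054348 ≈ 26.7.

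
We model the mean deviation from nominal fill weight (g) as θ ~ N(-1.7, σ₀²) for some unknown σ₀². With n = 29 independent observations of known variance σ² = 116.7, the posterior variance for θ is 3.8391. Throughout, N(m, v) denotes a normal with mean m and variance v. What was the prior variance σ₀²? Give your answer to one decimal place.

σ₀² = 83.5

For the Normal–Normal model with known σ², precisions add: τ_n = τ₀ + n/σ².
So 1/σ₀² = 1/3.8391 − 29/116.7 = 0.260478 − 0.248500 = 0.011978.
Hence σ₀² = 1/0.011978 ≈ 83.5.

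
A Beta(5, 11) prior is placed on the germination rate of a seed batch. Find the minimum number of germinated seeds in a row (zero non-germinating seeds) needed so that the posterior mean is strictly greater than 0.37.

k = 2

After k germinated seeds and 0 non-germinating seeds the posterior is Beta(5+k, 11), with mean (5+k)/(5+11+k).
Set (5+k)/(16+k) > 0.37 and solve: k > (0.37·16 − 5)/(1 − 0.37) = 1.460.
The smallest integer exceeding 1.460 is 2.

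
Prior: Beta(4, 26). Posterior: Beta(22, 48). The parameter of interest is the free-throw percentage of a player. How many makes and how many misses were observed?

18 makes and 22 misses

A Beta(a, b) prior with s successes and f failures in binomial data gives a Beta(a+s, b+f) posterior.
Match parameters: s=22−4=18, f=48−26=22.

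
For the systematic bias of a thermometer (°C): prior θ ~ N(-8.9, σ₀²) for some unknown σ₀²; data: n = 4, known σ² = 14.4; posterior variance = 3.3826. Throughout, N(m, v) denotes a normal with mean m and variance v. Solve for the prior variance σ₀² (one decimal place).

For the Normal–Normal model with known σ², precisions add: τ_n = τ₀ + n/σ².
So 1/σ₀² = 1/3.3826 − 4/14.4 = 0.295631 − 0.277778 = 0.017853.
Hence σ₀² = 1/0.017853 ≈ 56.0.

σ₀² = 56.0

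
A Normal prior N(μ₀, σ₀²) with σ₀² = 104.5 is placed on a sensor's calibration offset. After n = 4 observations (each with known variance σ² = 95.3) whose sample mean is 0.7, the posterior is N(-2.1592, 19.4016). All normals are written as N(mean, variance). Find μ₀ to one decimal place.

μ₀ = -14.7

With known observation variance, the Normal–Normal posterior has precision τ_n = τ₀ + n/σ² and mean μ_n = (τ₀μ₀ + (n/σ²)x̄)/τ_n.
Here τ₀ = 1/104.5 = 0.009569 and τ_data = 4/95.3 = 0.041973, so τ_n = 0.051542.
Rearranging for μ₀: μ₀ = (μ_n·τ_n − τ_data·x̄)/τ₀ = (-2.1592·0.051542 − 0.041973·0.7) / 0.009569 = -0.140671/0.009569 ≈ -14.7.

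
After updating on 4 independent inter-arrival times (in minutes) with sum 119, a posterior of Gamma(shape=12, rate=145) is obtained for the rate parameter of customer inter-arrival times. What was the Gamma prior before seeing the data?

Gamma(shape=8, rate=26)

For an exponential likelihood with a Gamma(α, β) prior on the rate, n observations with total T give posterior Gamma(α+n, β+T).
So α = 12 − 4 = 8 and β = 145 − 119 = 26.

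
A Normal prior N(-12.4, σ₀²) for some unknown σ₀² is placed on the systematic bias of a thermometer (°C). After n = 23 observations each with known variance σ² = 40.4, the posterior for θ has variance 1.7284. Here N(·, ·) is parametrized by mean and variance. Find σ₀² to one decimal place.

For the Normal–Normal model with known σ², precisions add: τ_n = τ₀ + n/σ².
So 1/σ₀² = 1/1.7284 − 23/40.4 = 0.578570 − 0.569307 = 0.009263.
Hence σ₀² = 1/0.009263 ≈ 108.0.

σ₀² = 108.0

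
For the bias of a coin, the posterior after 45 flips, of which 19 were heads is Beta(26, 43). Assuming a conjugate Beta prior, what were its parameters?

Beta(7, 17)

Under Beta–binomial conjugacy the posterior parameters are (a+s, b+f).
So a = 26 − 19 = 7 and b = 43 − 26 = 17.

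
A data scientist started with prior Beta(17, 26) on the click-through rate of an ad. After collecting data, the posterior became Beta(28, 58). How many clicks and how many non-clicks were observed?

A Beta(a, b) prior with s successes and f failures in binomial data gives a Beta(a+s, b+f) posterior.
Match parameters: s=28−17=11, f=58−26=32.

11 clicks and 32 non-clicks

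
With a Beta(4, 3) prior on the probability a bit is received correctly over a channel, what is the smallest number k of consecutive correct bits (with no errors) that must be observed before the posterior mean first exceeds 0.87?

After k correct bits and 0 errors the posterior is Beta(4+k, 3), with mean (4+k)/(4+3+k).
Set (4+k)/(7+k) > 0.87 and solve: k > (0.87·7 − 4)/(1 − 0.87) = 16.077.
The smallest integer exceeding 16.077 is 17.

k = 17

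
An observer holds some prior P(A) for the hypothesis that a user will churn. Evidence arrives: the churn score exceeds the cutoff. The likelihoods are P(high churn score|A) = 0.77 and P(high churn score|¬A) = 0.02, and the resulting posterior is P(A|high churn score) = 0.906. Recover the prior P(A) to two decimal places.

Bayes' rule in odds form gives O(A|E) = O(A)·[P(E|A)/P(E|¬A)], hence O(A) = O(A|E)/LR.
Posterior odds = 0.906/(1−0.906) = 9.6383. LR = 0.77/0.02 = 38.5000.
Prior odds = 9.6383/38.5000 = 0.2503, so P(A) = 0.2503/(1+0.2503) ≈ 0.20.

P(A) = 0.20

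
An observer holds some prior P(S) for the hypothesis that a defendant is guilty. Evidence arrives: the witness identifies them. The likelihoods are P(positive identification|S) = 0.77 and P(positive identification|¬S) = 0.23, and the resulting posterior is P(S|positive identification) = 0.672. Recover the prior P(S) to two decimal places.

In odds form, posterior odds = prior odds × likelihood ratio, so prior odds = posterior odds ÷ LR.
Posterior odds = 0.672/(1−0.672) = 2.0488. LR = 0.77/0.23 = 3.3478.
Prior odds = 2.0488/3.3478 = 0.6120, so P(S) = 0.6120/(1+0.6120) ≈ 0.38.

P(S) = 0.38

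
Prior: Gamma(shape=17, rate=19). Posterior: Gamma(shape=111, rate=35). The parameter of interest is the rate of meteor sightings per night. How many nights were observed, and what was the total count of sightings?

Gamma–Poisson conjugacy: posterior shape = α + Σxᵢ, posterior rate = β + n.
Matching: Σxᵢ = 111 − 17 = 94 and n = 35 − 19 = 16.

n = 16 nights with total 94 sightings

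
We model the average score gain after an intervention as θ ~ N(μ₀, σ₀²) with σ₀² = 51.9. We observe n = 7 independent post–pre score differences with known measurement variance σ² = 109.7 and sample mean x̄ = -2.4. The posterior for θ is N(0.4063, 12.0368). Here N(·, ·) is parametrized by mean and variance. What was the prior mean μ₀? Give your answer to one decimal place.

μ₀ = 9.7

With known observation variance, the Normal–Normal posterior has precision τ_n = τ₀ + n/σ² and mean μ_n = (τ₀μ₀ + (n/σ²)x̄)/τ_n.
Here τ₀ = 1/51.9 = 0.019268 and τ_data = 7/109.7 = 0.063810, so τ_n = 0.083078.
Rearranging for μ₀: μ₀ = (μ_n·τ_n − τ_data·x̄)/τ₀ = (0.4063·0.083078 − 0.063810·-2.4) / 0.019268 = 0.186899/0.019268 ≈ 9.7.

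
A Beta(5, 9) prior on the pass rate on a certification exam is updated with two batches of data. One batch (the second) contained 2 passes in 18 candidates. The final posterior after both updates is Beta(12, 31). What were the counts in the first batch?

5 passes and 6 failures

Because Beta–binomial updating is additive in the counts, the combined data contributed (α_post−α_prior, β_post−β_prior) successes and failures.
Total across both batches: 12−5=7 passes, 31−9=22 failures.
Subtract the second batch: 7−2=5 passes and 22−16=6 failures.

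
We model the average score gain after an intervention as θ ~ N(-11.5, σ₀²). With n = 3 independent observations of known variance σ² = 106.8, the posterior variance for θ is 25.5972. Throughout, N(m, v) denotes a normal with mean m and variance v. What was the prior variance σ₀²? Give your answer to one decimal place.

σ₀² = 91.1

For the Normal–Normal model with known σ², precisions add: τ_n = τ₀ + n/σ².
So 1/σ₀² = 1/25.5972 − 3/106.8 = 0.039067 − 0.028090 = 0.010977.
Hence σ₀² = 1/0.010977 ≈ 91.1.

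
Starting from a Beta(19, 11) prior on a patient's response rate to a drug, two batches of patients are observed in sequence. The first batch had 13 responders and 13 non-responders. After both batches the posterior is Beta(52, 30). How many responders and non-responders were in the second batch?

20 responders and 6 non-responders

Sequential conjugate updates are equivalent to a single update on the pooled data, so total successes = posterior α − prior α and total failures = posterior β − prior β.
Total across both batches: 52−19=33 responders, 30−11=19 non-responders.
Subtract the first batch: 33−13=20 responders and 19−13=6 non-responders.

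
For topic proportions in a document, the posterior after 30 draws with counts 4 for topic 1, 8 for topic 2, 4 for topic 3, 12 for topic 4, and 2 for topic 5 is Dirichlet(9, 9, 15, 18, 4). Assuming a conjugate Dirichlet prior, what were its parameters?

For a Dirichlet(α) prior with multinomial counts c, the posterior is Dirichlet(α + c) componentwise.
Subtract each count from the matching posterior parameter: 9−4=5, 9−8=1, 15−4=11, 18−12=6, 4−2=2.

Dirichlet(5, 1, 11, 6, 2)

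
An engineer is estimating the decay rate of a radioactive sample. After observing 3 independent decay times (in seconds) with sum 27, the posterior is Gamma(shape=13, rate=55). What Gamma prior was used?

Gamma(shape=10, rate=28)

For an exponential likelihood with a Gamma(α, β) prior on the rate, n observations with total T give posterior Gamma(α+n, β+T).
So α = 13 − 3 = 10 and β = 55 − 27 = 28.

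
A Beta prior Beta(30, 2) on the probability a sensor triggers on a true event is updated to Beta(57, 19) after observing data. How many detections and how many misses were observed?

27 detections and 17 misses

Under Beta–binomial conjugacy the posterior parameters are (α+s, β+f).
So s = 57 − 30 = 27 and f = 19 − 2 = 17.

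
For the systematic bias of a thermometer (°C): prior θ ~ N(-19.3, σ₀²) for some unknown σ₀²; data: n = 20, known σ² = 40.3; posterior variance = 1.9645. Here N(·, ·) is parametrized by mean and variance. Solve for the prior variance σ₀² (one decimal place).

σ₀² = 78.4

Posterior precision equals prior precision plus data precision: 1/σ_n² = 1/σ₀² + n/σ².
So 1/σ₀² = 1/1.9645 − 20/40.3 = 0.509035 − 0.496278 = 0.012757.
Hence σ₀² = 1/0.012757 ≈ 78.4.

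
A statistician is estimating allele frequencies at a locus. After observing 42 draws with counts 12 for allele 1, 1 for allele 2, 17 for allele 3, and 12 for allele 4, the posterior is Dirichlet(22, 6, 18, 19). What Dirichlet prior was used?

Dirichlet(10, 5, 1, 7)

For a Dirichlet(α) prior with multinomial counts c, the posterior is Dirichlet(α + c) componentwise.
Subtract each count from the matching posterior parameter: 22−12=10, 6−1=5, 18−17=1, 19−12=7.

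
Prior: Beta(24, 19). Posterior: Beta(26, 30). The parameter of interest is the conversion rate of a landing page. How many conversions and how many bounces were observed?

Beta is conjugate to the binomial likelihood: posterior = Beta(a+s, b+f).
So s = 26 − 24 = 2 and f = 30 − 19 = 11.

2 conversions and 11 bounces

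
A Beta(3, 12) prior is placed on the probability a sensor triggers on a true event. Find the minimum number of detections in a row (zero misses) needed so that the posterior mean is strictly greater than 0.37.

After k detections and 0 misses the posterior is Beta(3+k, 12), with mean (3+k)/(3+12+k).
Set (3+k)/(15+k) > 0.37 and solve: k > (0.37·15 − 3)/(1 − 0.37) = 4.048.
The smallest integer exceeding 4.048 is 5, and checking k=5: (8)/(20) = 0.4000 > 0.37.

k = 5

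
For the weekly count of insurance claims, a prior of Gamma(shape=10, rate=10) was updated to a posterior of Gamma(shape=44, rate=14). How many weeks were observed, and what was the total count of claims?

n = 4 weeks with total 34 claims

A Gamma(α, β) prior (rate parametrization) on a Poisson rate with n observations summing to S gives posterior Gamma(α+S, β+n).
Matching: Σxᵢ = 44 − 10 = 34 and n = 14 − 10 = 4.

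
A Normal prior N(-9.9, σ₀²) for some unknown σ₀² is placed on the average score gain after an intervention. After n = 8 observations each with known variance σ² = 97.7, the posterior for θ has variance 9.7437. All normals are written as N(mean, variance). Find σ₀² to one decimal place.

For the Normal–Normal model with known σ², precisions add: τ_n = τ₀ + n/σ².
So 1/σ₀² = 1/9.7437 − 8/97.7 = 0.102630 − 0.081883 = 0.020747.
Hence σ₀² = 1/0.020747 ≈ 48.2.

σ₀² = 48.2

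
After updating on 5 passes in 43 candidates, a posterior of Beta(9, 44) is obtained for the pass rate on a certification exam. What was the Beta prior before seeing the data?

Beta(4, 6)

A Beta(α, β) prior with s successes and f failures in binomial data gives a Beta(α+s, β+f) posterior.
So α = 9 − 5 = 4 and β = 44 − 38 = 6.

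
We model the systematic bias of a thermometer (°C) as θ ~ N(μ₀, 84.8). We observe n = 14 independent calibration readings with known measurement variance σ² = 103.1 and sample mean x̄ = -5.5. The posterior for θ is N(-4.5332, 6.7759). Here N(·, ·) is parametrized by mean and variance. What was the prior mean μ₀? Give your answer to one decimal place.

μ₀ = 6.6

The posterior mean is a precision-weighted average: μ_n = (τ₀μ₀ + τ_data·x̄)/(τ₀+τ_data), with τ₀=1/σ₀² and τ_data=n/σ².
Here τ₀ = 1/84.8 = 0.011792 and τ_data = 14/103.1 = 0.135790, so τ_n = 0.147582.
Rearranging for μ₀: μ₀ = (μ_n·τ_n − τ_data·x̄)/τ₀ = (-4.5332·0.147582 − 0.135790·-5.5) / 0.011792 = 0.077826/0.011792 ≈ 6.6.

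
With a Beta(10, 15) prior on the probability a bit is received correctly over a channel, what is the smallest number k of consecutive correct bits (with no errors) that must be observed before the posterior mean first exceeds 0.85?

k = 76

After k correct bits and 0 errors the posterior is Beta(10+k, 15), with mean (10+k)/(10+15+k).
Set (10+k)/(25+k) > 0.85 and solve: k > (0.85·25 − 10)/(1 − 0.85) = 75.000.
The smallest integer exceeding 75.000 is 76.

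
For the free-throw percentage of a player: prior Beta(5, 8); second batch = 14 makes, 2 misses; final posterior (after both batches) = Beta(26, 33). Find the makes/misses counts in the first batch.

Because Beta–binomial updating is additive in the counts, the combined data contributed (α_post−α_prior, β_post−β_prior) successes and failures.
Total across both batches: 26−5=21 makes, 33−8=25 misses.
Subtract the second batch: 21−14=7 makes and 25−2=23 misses.

7 makes and 23 misses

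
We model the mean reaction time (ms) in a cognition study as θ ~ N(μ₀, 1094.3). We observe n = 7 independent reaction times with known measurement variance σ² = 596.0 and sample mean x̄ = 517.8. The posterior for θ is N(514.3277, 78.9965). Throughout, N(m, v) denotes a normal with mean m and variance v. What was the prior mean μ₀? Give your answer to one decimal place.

The posterior mean is a precision-weighted average: μ_n = (τ₀μ₀ + τ_data·x̄)/(τ₀+τ_data), with τ₀=1/σ₀² and τ_data=n/σ².
Here τ₀ = 1/1094.3 = 0.000914 and τ_data = 7/596.0 = 0.011745, so τ_n = 0.012659.
Rearranging for μ₀: μ₀ = (μ_n·τ_n − τ_data·x̄)/τ₀ = (514.3277·0.012659 − 0.011745·517.8) / 0.000914 = 0.429313/0.000914 ≈ 469.7.

μ₀ = 469.7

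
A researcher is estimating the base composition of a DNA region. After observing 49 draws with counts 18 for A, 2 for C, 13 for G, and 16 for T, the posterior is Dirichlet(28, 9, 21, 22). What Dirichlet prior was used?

For a Dirichlet(α) prior with multinomial counts c, the posterior is Dirichlet(α + c) componentwise.
Subtract each count from the matching posterior parameter: 28−18=10, 9−2=7, 21−13=8, 22−16=6.

Dirichlet(10, 7, 8, 6)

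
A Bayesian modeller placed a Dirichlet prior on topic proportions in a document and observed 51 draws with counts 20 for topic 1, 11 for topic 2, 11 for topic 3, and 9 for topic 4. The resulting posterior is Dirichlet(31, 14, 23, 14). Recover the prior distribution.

Dirichlet(11, 3, 12, 5)

For a Dirichlet(α) prior with multinomial counts c, the posterior is Dirichlet(α + c) componentwise.
Subtract each count from the matching posterior parameter: 31−20=11, 14−11=3, 23−11=12, 14−9=5.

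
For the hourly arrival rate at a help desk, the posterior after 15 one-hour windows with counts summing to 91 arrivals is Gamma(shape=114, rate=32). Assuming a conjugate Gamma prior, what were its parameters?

Gamma(shape=23, rate=17)

Gamma–Poisson conjugacy: posterior shape = α + Σxᵢ, posterior rate = β + n.
So α = 114 − 91 = 23 and β = 32 − 15 = 17.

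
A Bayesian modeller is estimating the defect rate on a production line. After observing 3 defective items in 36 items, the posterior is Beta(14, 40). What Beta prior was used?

A Beta(α, β) prior with s successes and f failures in binomial data gives a Beta(α+s, β+f) posterior.
Subtract the data counts: 14−3=11, 40−33=7.

Beta(11, 7)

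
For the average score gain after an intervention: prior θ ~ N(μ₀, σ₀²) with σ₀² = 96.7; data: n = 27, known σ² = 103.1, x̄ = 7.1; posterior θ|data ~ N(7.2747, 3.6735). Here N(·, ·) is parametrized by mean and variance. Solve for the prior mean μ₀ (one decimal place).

With known observation variance, the Normal–Normal posterior has precision τ_n = τ₀ + n/σ² and mean μ_n = (τ₀μ₀ + (n/σ²)x̄)/τ_n.
Here τ₀ = 1/96.7 = 0.010341 and τ_data = 27/103.1 = 0.261882, so τ_n = 0.272223.
Rearranging for μ₀: μ₀ = (μ_n·τ_n − τ_data·x̄)/τ₀ = (7.2747·0.272223 − 0.261882·7.1) / 0.010341 = 0.120978/0.010341 ≈ 11.7.

μ₀ = 11.7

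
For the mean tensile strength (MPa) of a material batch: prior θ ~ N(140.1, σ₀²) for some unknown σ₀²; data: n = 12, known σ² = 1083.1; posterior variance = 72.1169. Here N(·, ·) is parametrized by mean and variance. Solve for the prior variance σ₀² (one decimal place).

σ₀² = 358.8

Posterior precision equals prior precision plus data precision: 1/σ_n² = 1/σ₀² + n/σ².
So 1/σ₀² = 1/72.1169 − 12/1083.1 = 0.013866 − 0.011079 = 0.002787.
Hence σ₀² = 1/0.002787 ≈ 358.8.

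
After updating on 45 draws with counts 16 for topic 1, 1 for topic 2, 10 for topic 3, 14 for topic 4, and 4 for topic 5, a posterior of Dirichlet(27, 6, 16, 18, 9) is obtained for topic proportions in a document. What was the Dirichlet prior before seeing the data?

For a Dirichlet(α) prior with multinomial counts c, the posterior is Dirichlet(α + c) componentwise.
Subtract each count from the matching posterior parameter: 27−16=11, 6−1=5, 16−10=6, 18−14=4, 9−4=5.

Dirichlet(11, 5, 6, 4, 5)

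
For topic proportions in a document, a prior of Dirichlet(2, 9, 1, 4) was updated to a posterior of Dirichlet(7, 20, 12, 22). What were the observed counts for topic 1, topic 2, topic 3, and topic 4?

For a Dirichlet(α) prior with multinomial counts c, the posterior is Dirichlet(α + c) componentwise.
Counts are posterior − prior componentwise: 7−2=5, 20−9=11, 12−1=11, 22−4=18.

counts (5, 11, 11, 18)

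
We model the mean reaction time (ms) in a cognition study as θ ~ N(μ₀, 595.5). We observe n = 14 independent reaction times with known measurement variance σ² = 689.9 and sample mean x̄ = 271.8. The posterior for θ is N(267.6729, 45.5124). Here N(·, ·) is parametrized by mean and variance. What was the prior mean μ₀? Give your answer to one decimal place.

With known observation variance, the Normal–Normal posterior has precision τ_n = τ₀ + n/σ² and mean μ_n = (τ₀μ₀ + (n/σ²)x̄)/τ_n.
Here τ₀ = 1/595.5 = 0.001679 and τ_data = 14/689.9 = 0.020293, so τ_n = 0.021972.
Rearranging for μ₀: μ₀ = (μ_n·τ_n − τ_data·x̄)/τ₀ = (267.6729·0.021972 − 0.020293·271.8) / 0.001679 = 0.365672/0.001679 ≈ 217.8.

μ₀ = 217.8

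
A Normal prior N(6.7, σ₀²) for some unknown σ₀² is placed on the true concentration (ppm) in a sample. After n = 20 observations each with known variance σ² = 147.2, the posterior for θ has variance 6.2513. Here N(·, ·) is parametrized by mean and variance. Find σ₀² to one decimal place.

σ₀² = 41.5

For the Normal–Normal model with known σ², precisions add: τ_n = τ₀ + n/σ².
So 1/σ₀² = 1/6.2513 − 20/147.2 = 0.159967 − 0.135870 = 0.024097.
Hence σ₀² = 1/0.024097 ≈ 41.5.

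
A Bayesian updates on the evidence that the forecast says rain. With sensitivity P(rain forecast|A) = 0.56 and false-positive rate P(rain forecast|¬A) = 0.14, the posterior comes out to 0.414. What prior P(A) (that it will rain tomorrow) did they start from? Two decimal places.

P(A) = 0.15

In odds form, posterior odds = prior odds × likelihood ratio, so prior odds = posterior odds ÷ LR.
Posterior odds = 0.414/(1−0.414) = 0.7065. LR = 0.56/0.14 = 4.0000.
Prior odds = 0.7065/4.0000 = 0.1766, so P(A) = 0.1766/(1+0.1766) ≈ 0.15.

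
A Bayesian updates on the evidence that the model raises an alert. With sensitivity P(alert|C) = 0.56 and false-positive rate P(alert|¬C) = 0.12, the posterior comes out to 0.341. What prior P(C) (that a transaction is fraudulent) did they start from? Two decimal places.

P(C) = 0.10

In odds form, posterior odds = prior odds × likelihood ratio, so prior odds = posterior odds ÷ LR.
Posterior odds = 0.341/(1−0.341) = 0.5175. LR = 0.56/0.12 = 4.6667.
Prior odds = 0.5175/4.6667 = 0.1109, so P(C) = 0.1109/(1+0.1109) ≈ 0.10.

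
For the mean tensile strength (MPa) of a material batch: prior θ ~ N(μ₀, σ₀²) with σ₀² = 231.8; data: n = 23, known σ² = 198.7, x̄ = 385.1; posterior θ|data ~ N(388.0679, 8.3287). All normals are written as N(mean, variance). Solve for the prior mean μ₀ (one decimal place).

μ₀ = 467.7

The posterior mean is a precision-weighted average: μ_n = (τ₀μ₀ + τ_data·x̄)/(τ₀+τ_data), with τ₀=1/σ₀² and τ_data=n/σ².
Here τ₀ = 1/231.8 = 0.004314 and τ_data = 23/198.7 = 0.115752, so τ_n = 0.120066.
Rearranging for μ₀: μ₀ = (μ_n·τ_n − τ_data·x̄)/τ₀ = (388.0679·0.120066 − 0.115752·385.1) / 0.004314 = 2.017665/0.004314 ≈ 467.7.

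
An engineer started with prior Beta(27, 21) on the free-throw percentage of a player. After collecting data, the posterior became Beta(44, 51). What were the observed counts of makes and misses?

Under Beta–binomial conjugacy the posterior parameters are (α+s, β+f).
Match parameters: s=44−27=17, f=51−21=30.

17 makes and 30 misses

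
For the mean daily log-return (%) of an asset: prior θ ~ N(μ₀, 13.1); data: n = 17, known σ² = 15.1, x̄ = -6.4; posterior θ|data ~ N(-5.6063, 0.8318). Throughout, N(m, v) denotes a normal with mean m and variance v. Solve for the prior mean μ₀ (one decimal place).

The posterior mean is a precision-weighted average: μ_n = (τ₀μ₀ + τ_data·x̄)/(τ₀+τ_data), with τ₀=1/σ₀² and τ_data=n/σ².
Here τ₀ = 1/13.1 = 0.076336 and τ_data = 17/15.1 = 1.125828, so τ_n = 1.202164.
Rearranging for μ₀: μ₀ = (μ_n·τ_n − τ_data·x̄)/τ₀ = (-5.6063·1.202164 − 1.125828·-6.4) / 0.076336 = 0.465607/0.076336 ≈ 6.1.

μ₀ = 6.1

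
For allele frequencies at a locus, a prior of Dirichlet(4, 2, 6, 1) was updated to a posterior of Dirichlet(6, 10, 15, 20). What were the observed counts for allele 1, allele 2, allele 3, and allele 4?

For a Dirichlet(α) prior with multinomial counts c, the posterior is Dirichlet(α + c) componentwise.
Counts are posterior − prior componentwise: 6−4=2, 10−2=8, 15−6=9, 20−1=19.

counts (2, 8, 9, 19)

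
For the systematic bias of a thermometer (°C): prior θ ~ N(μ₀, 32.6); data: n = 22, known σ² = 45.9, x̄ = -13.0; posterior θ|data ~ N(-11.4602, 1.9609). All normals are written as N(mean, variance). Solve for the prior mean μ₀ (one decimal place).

μ₀ = 12.6

The posterior mean is a precision-weighted average: μ_n = (τ₀μ₀ + τ_data·x̄)/(τ₀+τ_data), with τ₀=1/σ₀² and τ_data=n/σ².
Here τ₀ = 1/32.6 = 0.030675 and τ_data = 22/45.9 = 0.479303, so τ_n = 0.509978.
Rearranging for μ₀: μ₀ = (μ_n·τ_n − τ_data·x̄)/τ₀ = (-11.4602·0.509978 − 0.479303·-13.0) / 0.030675 = 0.386489/0.030675 ≈ 12.6.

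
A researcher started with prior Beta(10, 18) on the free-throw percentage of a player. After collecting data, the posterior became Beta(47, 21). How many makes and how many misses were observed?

Under Beta–binomial conjugacy the posterior parameters are (α+s, β+f).
So s = 47 − 10 = 37 and f = 21 − 18 = 3.

37 makes and 3 misses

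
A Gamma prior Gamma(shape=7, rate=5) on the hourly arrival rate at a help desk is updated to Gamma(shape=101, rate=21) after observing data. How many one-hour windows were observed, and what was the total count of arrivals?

A Gamma(α, β) prior (rate parametrization) on a Poisson rate with n observations summing to S gives posterior Gamma(α+S, β+n).
Matching: Σxᵢ = 101 − 7 = 94 and n = 21 − 5 = 16.

n = 16 one-hour windows with total 94 arrivals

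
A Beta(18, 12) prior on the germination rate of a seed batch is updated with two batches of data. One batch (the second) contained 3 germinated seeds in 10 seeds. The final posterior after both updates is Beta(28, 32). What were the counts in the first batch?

Because Beta–binomial updating is additive in the counts, the combined data contributed (α_post−α_prior, β_post−β_prior) successes and failures.
Total across both batches: 28−18=10 germinated seeds, 32−12=20 non-germinating seeds.
Subtract the second batch: 10−3=7 germinated seeds and 20−7=13 non-germinating seeds.

7 germinated seeds and 13 non-germinating seeds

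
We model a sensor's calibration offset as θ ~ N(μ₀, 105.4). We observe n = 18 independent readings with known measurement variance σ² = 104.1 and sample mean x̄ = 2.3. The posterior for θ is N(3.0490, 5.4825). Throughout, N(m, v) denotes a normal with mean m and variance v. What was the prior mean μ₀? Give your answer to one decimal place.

The posterior mean is a precision-weighted average: μ_n = (τ₀μ₀ + τ_data·x̄)/(τ₀+τ_data), with τ₀=1/σ₀² and τ_data=n/σ².
Here τ₀ = 1/105.4 = 0.009488 and τ_data = 18/104.1 = 0.172911, so τ_n = 0.182399.
Rearranging for μ₀: μ₀ = (μ_n·τ_n − τ_data·x̄)/τ₀ = (3.0490·0.182399 − 0.172911·2.3) / 0.009488 = 0.158439/0.009488 ≈ 16.7.

μ₀ = 16.7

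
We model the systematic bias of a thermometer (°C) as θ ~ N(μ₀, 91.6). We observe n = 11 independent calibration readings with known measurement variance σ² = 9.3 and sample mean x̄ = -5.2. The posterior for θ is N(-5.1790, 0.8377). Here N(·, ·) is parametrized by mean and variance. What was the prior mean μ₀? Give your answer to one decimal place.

μ₀ = -2.9

The posterior mean is a precision-weighted average: μ_n = (τ₀μ₀ + τ_data·x̄)/(τ₀+τ_data), with τ₀=1/σ₀² and τ_data=n/σ².
Here τ₀ = 1/91.6 = 0.010917 and τ_data = 11/9.3 = 1.182796, so τ_n = 1.193713.
Rearranging for μ₀: μ₀ = (μ_n·τ_n − τ_data·x̄)/τ₀ = (-5.1790·1.193713 − 1.182796·-5.2) / 0.010917 = -0.031700/0.010917 ≈ -2.9.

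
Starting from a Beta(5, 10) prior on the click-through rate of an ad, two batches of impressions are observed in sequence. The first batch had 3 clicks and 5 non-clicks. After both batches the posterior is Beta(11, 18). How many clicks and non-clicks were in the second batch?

Sequential conjugate updates are equivalent to a single update on the pooled data, so total successes = posterior α − prior α and total failures = posterior β − prior β.
Total across both batches: 11−5=6 clicks, 18−10=8 non-clicks.
Subtract the first batch: 6−3=3 clicks and 8−5=3 non-clicks.

3 clicks and 3 non-clicks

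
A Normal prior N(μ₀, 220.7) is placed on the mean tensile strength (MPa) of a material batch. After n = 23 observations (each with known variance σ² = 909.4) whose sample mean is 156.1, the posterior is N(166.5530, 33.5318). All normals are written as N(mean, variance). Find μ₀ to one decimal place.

The posterior mean is a precision-weighted average: μ_n = (τ₀μ₀ + τ_data·x̄)/(τ₀+τ_data), with τ₀=1/σ₀² and τ_data=n/σ².
Here τ₀ = 1/220.7 = 0.004531 and τ_data = 23/909.4 = 0.025291, so τ_n = 0.029822.
Rearranging for μ₀: μ₀ = (μ_n·τ_n − τ_data·x̄)/τ₀ = (166.5530·0.029822 − 0.025291·156.1) / 0.004531 = 1.019018/0.004531 ≈ 224.9.

μ₀ = 224.9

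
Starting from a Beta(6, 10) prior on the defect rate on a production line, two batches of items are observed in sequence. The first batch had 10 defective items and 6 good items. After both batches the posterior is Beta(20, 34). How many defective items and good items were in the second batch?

Because Beta–binomial updating is additive in the counts, the combined data contributed (α_post−α_prior, β_post−β_prior) successes and failures.
Total across both batches: 20−6=14 defective items, 34−10=24 good items.
Subtract the first batch: 14−10=4 defective items and 24−6=18 good items.

4 defective items and 18 good items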